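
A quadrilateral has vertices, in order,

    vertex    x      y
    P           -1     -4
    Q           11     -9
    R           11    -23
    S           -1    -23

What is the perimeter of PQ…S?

58

|PQ| = √((12)² + (-5)²) = √169 = 13
|QR| = √((0)² + (-14)²) = √196 = 14
|RS| = √((-12)² + (0)²) = √144 = 12
|SP| = √((0)² + (19)²) = √361 = 19
Perimeter = 13 + 14 + 12 + 19 = 58.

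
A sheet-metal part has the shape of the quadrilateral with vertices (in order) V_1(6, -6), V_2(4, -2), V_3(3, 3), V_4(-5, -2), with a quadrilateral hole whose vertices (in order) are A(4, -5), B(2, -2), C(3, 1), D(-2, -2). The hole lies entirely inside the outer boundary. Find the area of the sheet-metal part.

Outer boundary:
Apply the surveyor's formula: 2A = Σ (x_i·y_{i+1} − x_{i+1}·y_i), indices taken mod 4.
V_1→V_2: (6)(-2) − (4)(-6) = 12
V_2→V_3: (4)(3) − (3)(-2) = 18
V_3→V_4: (3)(-2) − (-5)(3) = 9
V_4→V_1: (-5)(-6) − (6)(-2) = 42
Σ = 81
Area = |Σ|/2 = 40.5.
Hole:
Apply the shoelace (surveyor's) formula: 2A = Σ (x_i·y_{i+1} − x_{i+1}·y_i), indices taken mod 4.
Cross-terms: 2, 8, -4, 18  ⇒  Σ = 24
Area = |Σ|/2 = 12.
Net area = 40.5 − 12 = 28.5.

28.5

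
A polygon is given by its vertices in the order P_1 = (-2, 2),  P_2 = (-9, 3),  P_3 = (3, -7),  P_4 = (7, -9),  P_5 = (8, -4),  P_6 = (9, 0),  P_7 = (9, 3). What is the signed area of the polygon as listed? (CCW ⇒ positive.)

Apply the surveyor's formula: 2A = Σ (x_i·y_{i+1} − x_{i+1}·y_i), indices taken mod 7.
Σ = (12) + (54) + (22) + (44) + (36) + (27) + (24) = 219
Signed area = Σ/2 = 109.5 (positive ⇒ counter-clockwise traversal).

109.5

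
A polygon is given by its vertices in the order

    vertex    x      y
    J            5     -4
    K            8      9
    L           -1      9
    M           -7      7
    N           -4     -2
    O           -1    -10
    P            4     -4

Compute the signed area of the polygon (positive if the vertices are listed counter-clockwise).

171

Apply the shoelace (surveyor's) formula: 2A = Σ (x_i·y_{i+1} − x_{i+1}·y_i), indices taken mod 7.
Σ = (77) + (81) + (56) + (42) + (38) + (44) + (4) = 342
Signed area = Σ/2 = 171 (positive ⇒ counter-clockwise traversal).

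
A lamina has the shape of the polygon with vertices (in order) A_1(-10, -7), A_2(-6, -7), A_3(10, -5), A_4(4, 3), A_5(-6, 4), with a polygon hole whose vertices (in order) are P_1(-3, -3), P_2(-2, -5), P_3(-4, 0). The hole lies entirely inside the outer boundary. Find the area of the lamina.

146.5

Outer boundary:
Apply Gauss's area formula: 2A = Σ (x_i·y_{i+1} − x_{i+1}·y_i), indices taken mod 5.
Cross-terms: 28, 100, 50, 34, 82  ⇒  Σ = 294
Area = |Σ|/2 = 147.
Hole:
Cross-terms: 9, -20, 12  ⇒  Σ = 1
Area = |Σ|/2 = 0.5.
Net area = 147 − 0.5 = 146.5.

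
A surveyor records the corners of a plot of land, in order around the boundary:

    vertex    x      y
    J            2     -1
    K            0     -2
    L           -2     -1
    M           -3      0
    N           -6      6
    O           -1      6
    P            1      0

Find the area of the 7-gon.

33

Apply the surveyor's formula: 2A = Σ (x_i·y_{i+1} − x_{i+1}·y_i), indices taken mod 7.
Σ = (-4) + (-4) + (-3) + (-18) + (-30) + (-6) + (-1) = -66
Area = |Σ|/2 = 33.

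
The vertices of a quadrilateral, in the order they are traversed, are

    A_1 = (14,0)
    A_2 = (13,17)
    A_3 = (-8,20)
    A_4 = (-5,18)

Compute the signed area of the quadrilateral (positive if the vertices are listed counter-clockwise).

169

Σ = (238) + (396) + (-44) + (-252) = 338
Signed area = Σ/2 = 169 (positive ⇒ counter-clockwise traversal).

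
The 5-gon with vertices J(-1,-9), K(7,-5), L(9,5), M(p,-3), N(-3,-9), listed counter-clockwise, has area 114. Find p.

Write out the shoelace sum; only the two edges meeting at M involve p:
2·Area = [(9·(-3) − p·5) + (p·(-9) − (-3)·(-3))] + 166
       = -14·p + 130 = 228
⇒ p = -7.

-7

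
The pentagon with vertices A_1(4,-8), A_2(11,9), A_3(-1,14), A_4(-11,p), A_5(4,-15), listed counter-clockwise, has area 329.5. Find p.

The doubled signed area Σ (x_i y_{i+1} − x_{i+1} y_i) is linear in p.
With p=0 it equals 634; the coefficient of p is -5 (from the two edges through A_4).
So -5·p + 634 = 2·329.5 = 659 ⇒ p = -5.

-5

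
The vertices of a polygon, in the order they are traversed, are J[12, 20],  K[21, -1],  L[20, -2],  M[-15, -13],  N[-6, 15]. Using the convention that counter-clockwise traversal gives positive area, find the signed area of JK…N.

Apply Gauss's area formula: 2A = Σ (x_i·y_{i+1} − x_{i+1}·y_i), indices taken mod 5.
J→K: (12)(-1) − (21)(20) = -432
K→L: (21)(-2) − (20)(-1) = -22
L→M: (20)(-13) − (-15)(-2) = -290
M→N: (-15)(15) − (-6)(-13) = -303
N→J: (-6)(20) − (12)(15) = -300
Σ = -1347
Signed area = Σ/2 = -673.5 (negative ⇒ clockwise traversal).

-673.5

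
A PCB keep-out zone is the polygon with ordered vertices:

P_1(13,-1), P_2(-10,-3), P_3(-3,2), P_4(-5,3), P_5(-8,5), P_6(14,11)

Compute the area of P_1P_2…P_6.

Apply the shoelace formula: 2A = Σ (x_i·y_{i+1} − x_{i+1}·y_i), indices taken mod 6.
Σ = (-49) + (-29) + (1) + (-1) + (-158) + (-157) = -393
Area = |Σ|/2 = 196.5.

196.5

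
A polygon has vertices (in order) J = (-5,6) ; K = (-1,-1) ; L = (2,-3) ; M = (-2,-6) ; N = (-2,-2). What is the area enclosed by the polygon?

Apply the surveyor's formula: 2A = Σ (x_i·y_{i+1} − x_{i+1}·y_i), indices taken mod 5.
Cross-terms: 11, 5, -18, -8, -22  ⇒  Σ = -32
Area = |Σ|/2 = 16.

16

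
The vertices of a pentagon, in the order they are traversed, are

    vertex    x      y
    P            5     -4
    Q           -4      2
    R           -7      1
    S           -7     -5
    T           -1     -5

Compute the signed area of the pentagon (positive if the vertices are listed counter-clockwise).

52.5

Apply the shoelace (surveyor's) formula: 2A = Σ (x_i·y_{i+1} − x_{i+1}·y_i), indices taken mod 5.
Σ = (-6) + (10) + (42) + (30) + (29) = 105
Signed area = Σ/2 = 52.5 (positive ⇒ counter-clockwise traversal).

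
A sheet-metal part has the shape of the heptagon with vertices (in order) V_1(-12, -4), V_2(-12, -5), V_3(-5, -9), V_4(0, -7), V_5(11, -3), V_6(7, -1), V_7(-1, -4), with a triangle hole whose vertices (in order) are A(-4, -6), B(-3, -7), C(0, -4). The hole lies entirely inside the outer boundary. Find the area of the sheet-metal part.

69

Outer boundary:
Apply the shoelace (surveyor's) formula: 2A = Σ (x_i·y_{i+1} − x_{i+1}·y_i), indices taken mod 7.
Σ = (12) + (83) + (35) + (77) + (10) + (-29) + (-44) = 144
Area = |Σ|/2 = 72.
Hole:
Apply the surveyor's formula: 2A = Σ (x_i·y_{i+1} − x_{i+1}·y_i), indices taken mod 3.
Cross-terms: 10, 12, -16  ⇒  Σ = 6
Area = |Σ|/2 = 3.
Net area = 72 − 3 = 69.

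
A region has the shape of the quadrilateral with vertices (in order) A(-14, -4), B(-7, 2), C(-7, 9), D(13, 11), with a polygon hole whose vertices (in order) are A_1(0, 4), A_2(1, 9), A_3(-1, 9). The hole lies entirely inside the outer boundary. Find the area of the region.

Outer boundary:
A→B: (-14)(2) − (-7)(-4) = -56
B→C: (-7)(9) − (-7)(2) = -49
C→D: (-7)(11) − (13)(9) = -194
D→A: (13)(-4) − (-14)(11) = 102
Σ = -197
Area = |Σ|/2 = 98.5.
Hole:
Apply Gauss's area formula: 2A = Σ (x_i·y_{i+1} − x_{i+1}·y_i), indices taken mod 3.
Σ = (-4) + (18) + (-4) = 10
Area = |Σ|/2 = 5.
Net area = 98.5 − 5 = 93.5.

93.5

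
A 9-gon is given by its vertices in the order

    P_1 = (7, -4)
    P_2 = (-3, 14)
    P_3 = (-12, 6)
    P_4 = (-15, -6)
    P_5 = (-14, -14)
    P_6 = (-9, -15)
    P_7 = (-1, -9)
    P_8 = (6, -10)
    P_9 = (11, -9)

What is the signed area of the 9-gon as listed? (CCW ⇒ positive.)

406.5

P_1→P_2: (7)(14) − (-3)(-4) = 86
P_2→P_3: (-3)(6) − (-12)(14) = 150
P_3→P_4: (-12)(-6) − (-15)(6) = 162
P_4→P_5: (-15)(-14) − (-14)(-6) = 126
P_5→P_6: (-14)(-15) − (-9)(-14) = 84
P_6→P_7: (-9)(-9) − (-1)(-15) = 66
P_7→P_8: (-1)(-10) − (6)(-9) = 64
P_8→P_9: (6)(-9) − (11)(-10) = 56
P_9→P_1: (11)(-4) − (7)(-9) = 19
Σ = 813
Signed area = Σ/2 = 406.5 (positive ⇒ counter-clockwise traversal).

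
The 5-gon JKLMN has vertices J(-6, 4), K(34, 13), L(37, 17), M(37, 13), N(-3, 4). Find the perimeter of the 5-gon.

94

|JK| = √((40)² + (9)²) = √1681 = 41
|KL| = √((3)² + (4)²) = √25 = 5
|LM| = √((0)² + (-4)²) = √16 = 4
|MN| = √((-40)² + (-9)²) = √1681 = 41
|NJ| = √((-3)² + (0)²) = √9 = 3
Perimeter = 41 + 5 + 4 + 41 + 3 = 94.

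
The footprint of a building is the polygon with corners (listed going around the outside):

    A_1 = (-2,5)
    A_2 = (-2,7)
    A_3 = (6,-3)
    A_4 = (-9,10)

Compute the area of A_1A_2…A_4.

16

Apply Gauss's area formula: 2A = Σ (x_i·y_{i+1} − x_{i+1}·y_i), indices taken mod 4.
Cross-terms: -4, -36, 33, -25  ⇒  Σ = -32
Area = |Σ|/2 = 16.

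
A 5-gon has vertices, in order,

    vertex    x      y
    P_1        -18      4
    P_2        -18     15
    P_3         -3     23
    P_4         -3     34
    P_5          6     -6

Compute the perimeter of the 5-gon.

|P_1P_2| = √((0)² + (11)²) = √121 = 11
|P_2P_3| = √((15)² + (8)²) = √289 = 17
|P_3P_4| = √((0)² + (11)²) = √121 = 11
|P_4P_5| = √((9)² + (-40)²) = √1681 = 41
|P_5P_1| = √((-24)² + (10)²) = √676 = 26
Perimeter = 11 + 17 + 11 + 41 + 26 = 106.

106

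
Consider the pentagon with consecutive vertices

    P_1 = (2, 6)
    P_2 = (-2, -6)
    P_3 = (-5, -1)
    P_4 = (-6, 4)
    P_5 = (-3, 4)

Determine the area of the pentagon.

46

Apply Gauss's area formula: 2A = Σ (x_i·y_{i+1} − x_{i+1}·y_i), indices taken mod 5.
Σ = (0) + (-28) + (-26) + (-12) + (-26) = -92
Area = |Σ|/2 = 46.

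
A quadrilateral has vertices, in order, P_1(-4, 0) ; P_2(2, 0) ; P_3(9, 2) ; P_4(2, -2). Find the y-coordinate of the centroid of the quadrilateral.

Apply Gauss's area formula. First the cross-terms c_i = x_i·y_{i+1} − x_{i+1}·y_i:
  0, 4, -22, -8  ⇒  2A = -26, A = -13.
Then Σ (y_i + y_{i+1})·c_i = 24, so ȳ = 24 / (6·(-13)) = -4/13.

-4/13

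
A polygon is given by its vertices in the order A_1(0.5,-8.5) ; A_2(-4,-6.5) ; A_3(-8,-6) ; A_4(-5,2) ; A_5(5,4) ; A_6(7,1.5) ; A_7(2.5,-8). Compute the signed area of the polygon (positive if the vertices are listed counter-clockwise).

Cross-terms: -37.25, -28, -46, -30, -20.5, -59.75, -17.25  ⇒  Σ = -238.75
Signed area = Σ/2 = -119.375 (negative ⇒ clockwise traversal).

-119.375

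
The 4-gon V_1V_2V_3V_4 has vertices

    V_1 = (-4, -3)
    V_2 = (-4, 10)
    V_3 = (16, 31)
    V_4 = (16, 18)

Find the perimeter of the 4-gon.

84

|V_1V_2| = √((0)² + (13)²) = √169 = 13
|V_2V_3| = √((20)² + (21)²) = √841 = 29
|V_3V_4| = √((0)² + (-13)²) = √169 = 13
|V_4V_1| = √((-20)² + (-21)²) = √841 = 29
Perimeter = 13 + 29 + 13 + 29 = 84.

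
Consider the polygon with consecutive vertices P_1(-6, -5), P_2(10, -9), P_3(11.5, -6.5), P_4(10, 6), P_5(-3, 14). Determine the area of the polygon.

P_1→P_2: (-6)(-9) − (10)(-5) = 104
P_2→P_3: (10)(-6.5) − (11.5)(-9) = 38.5
P_3→P_4: (11.5)(6) − (10)(-6.5) = 134
P_4→P_5: (10)(14) − (-3)(6) = 158
P_5→P_1: (-3)(-5) − (-6)(14) = 99
Σ = 533.5
Area = |Σ|/2 = 266.75.

266.75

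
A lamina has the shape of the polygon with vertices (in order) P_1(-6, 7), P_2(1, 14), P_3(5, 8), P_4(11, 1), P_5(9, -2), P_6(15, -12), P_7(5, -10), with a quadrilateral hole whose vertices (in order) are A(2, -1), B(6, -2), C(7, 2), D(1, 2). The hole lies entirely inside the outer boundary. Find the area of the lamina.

212.5

Outer boundary:
Apply the surveyor's formula: 2A = Σ (x_i·y_{i+1} − x_{i+1}·y_i), indices taken mod 7.
Σ = (-91) + (-62) + (-83) + (-31) + (-78) + (-90) + (-25) = -460
Area = |Σ|/2 = 230.
Hole:
Apply Gauss's area formula: 2A = Σ (x_i·y_{i+1} − x_{i+1}·y_i), indices taken mod 4.
Σ = (2) + (26) + (12) + (-5) = 35
Area = |Σ|/2 = 17.5.
Net area = 230 − 17.5 = 212.5.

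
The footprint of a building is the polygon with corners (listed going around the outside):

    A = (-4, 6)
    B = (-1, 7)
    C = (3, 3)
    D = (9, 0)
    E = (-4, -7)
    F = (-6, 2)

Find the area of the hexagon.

Σ = (-22) + (-24) + (-27) + (-63) + (-50) + (-28) = -214
Area = |Σ|/2 = 107.

107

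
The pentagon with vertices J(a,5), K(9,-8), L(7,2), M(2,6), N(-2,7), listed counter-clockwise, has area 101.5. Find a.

The doubled signed area Σ (x_i y_{i+1} − x_{i+1} y_i) is linear in a.
With a=0 it equals 83; the coefficient of a is -15 (from the two edges through J).
So -15·a + 83 = 2·101.5 = 203 ⇒ a = -8.

-8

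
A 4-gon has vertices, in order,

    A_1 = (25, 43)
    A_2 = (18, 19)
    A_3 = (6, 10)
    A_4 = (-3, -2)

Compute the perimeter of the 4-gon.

108

|A_1A_2| = √((-7)² + (-24)²) = √625 = 25
|A_2A_3| = √((-12)² + (-9)²) = √225 = 15
|A_3A_4| = √((-9)² + (-12)²) = √225 = 15
|A_4A_1| = √((28)² + (45)²) = √2809 = 53
Perimeter = 25 + 15 + 15 + 53 = 108.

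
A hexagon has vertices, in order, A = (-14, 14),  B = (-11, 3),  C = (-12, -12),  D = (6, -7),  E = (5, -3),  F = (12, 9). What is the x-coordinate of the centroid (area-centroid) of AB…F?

-8/3

Apply Gauss's area formula. First the cross-terms c_i = x_i·y_{i+1} − x_{i+1}·y_i:
  112, 168, 156, 17, 81, 294  ⇒  2A = 828, A = 414.
Then Σ (x_i + x_{i+1})·c_i = -6624, so x̄ = -6624 / (6·414) = -8/3.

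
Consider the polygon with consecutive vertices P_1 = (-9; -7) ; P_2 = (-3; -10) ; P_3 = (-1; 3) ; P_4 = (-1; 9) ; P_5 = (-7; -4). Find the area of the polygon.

Apply the surveyor's formula: 2A = Σ (x_i·y_{i+1} − x_{i+1}·y_i), indices taken mod 5.
Cross-terms: 69, -19, -6, 67, 13  ⇒  Σ = 124
Area = |Σ|/2 = 62.

62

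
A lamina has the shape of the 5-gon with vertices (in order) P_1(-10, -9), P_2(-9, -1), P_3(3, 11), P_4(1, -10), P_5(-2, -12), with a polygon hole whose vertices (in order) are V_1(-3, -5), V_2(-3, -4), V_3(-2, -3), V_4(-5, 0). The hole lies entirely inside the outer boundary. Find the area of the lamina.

Outer boundary:
Σ = (-71) + (-96) + (-41) + (-32) + (-102) = -342
Area = |Σ|/2 = 171.
Hole:
Σ = (-3) + (1) + (-15) + (25) = 8
Area = |Σ|/2 = 4.
Net area = 171 − 4 = 167.

167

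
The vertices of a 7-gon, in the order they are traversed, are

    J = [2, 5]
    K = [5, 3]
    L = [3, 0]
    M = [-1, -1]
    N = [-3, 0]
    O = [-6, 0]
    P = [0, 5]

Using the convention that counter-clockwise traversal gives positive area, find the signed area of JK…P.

-37

Cross-terms: -19, -9, -3, -3, 0, -30, -10  ⇒  Σ = -74
Signed area = Σ/2 = -37 (negative ⇒ clockwise traversal).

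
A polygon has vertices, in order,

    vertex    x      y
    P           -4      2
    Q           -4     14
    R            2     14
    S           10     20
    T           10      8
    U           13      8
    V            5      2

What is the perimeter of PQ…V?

|PQ| = √((0)² + (12)²) = √144 = 12
|QR| = √((6)² + (0)²) = √36 = 6
|RS| = √((8)² + (6)²) = √100 = 10
|ST| = √((0)² + (-12)²) = √144 = 12
|TU| = √((3)² + (0)²) = √9 = 3
|UV| = √((-8)² + (-6)²) = √100 = 10
|VP| = √((-9)² + (0)²) = √81 = 9
Perimeter = 12 + 6 + 10 + 12 + 3 + 10 + 9 = 62.

62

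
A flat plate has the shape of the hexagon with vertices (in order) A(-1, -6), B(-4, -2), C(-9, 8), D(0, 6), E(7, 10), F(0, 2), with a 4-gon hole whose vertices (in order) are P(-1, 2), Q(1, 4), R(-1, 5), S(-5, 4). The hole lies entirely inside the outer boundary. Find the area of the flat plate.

Outer boundary:
Apply the shoelace formula: 2A = Σ (x_i·y_{i+1} − x_{i+1}·y_i), indices taken mod 6.
A→B: (-1)(-2) − (-4)(-6) = -22
B→C: (-4)(8) − (-9)(-2) = -50
C→D: (-9)(6) − (0)(8) = -54
D→E: (0)(10) − (7)(6) = -42
E→F: (7)(2) − (0)(10) = 14
F→A: (0)(-6) − (-1)(2) = 2
Σ = -152
Area = |Σ|/2 = 76.
Hole:
Apply the shoelace (surveyor's) formula: 2A = Σ (x_i·y_{i+1} − x_{i+1}·y_i), indices taken mod 4.
Cross-terms: -6, 9, 21, -6  ⇒  Σ = 18
Area = |Σ|/2 = 9.
Net area = 76 − 9 = 67.

67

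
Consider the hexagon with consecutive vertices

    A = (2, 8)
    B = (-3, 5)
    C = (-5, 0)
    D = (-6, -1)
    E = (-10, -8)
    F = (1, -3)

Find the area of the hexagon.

Σ = (34) + (25) + (5) + (38) + (38) + (14) = 154
Area = |Σ|/2 = 77.

77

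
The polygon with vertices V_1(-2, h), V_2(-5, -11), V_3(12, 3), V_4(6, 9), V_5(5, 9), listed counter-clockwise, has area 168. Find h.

8

The doubled signed area Σ (x_i y_{i+1} − x_{i+1} y_i) is linear in h.
With h=0 it equals 256; the coefficient of h is 10 (from the two edges through V_1).
So 10·h + 256 = 2·168 = 336 ⇒ h = 8.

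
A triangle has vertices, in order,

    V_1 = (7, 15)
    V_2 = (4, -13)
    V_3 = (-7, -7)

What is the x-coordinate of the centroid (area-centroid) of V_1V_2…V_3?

4/3

Apply the surveyor's formula. First the cross-terms c_i = x_i·y_{i+1} − x_{i+1}·y_i:
  -151, -119, -56  ⇒  2A = -326, A = -163.
Then Σ (x_i + x_{i+1})·c_i = -1304, so x̄ = -1304 / (6·(-163)) = 4/3.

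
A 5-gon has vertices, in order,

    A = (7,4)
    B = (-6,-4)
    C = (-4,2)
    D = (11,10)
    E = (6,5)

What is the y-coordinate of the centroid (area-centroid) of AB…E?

Apply the surveyor's formula. First the cross-terms c_i = x_i·y_{i+1} − x_{i+1}·y_i:
  -4, -28, -62, -5, -11  ⇒  2A = -110, A = -55.
Then Σ (y_i + y_{i+1})·c_i = -862, so ȳ = -862 / (6·(-55)) = 431/165.

431/165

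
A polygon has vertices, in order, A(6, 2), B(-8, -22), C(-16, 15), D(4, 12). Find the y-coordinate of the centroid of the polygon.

173/226

Apply the surveyor's formula. First the cross-terms c_i = x_i·y_{i+1} − x_{i+1}·y_i:
  -116, -472, -252, -64  ⇒  2A = -904, A = -452.
Then Σ (y_i + y_{i+1})·c_i = -2076, so ȳ = -2076 / (6·(-452)) = 173/226.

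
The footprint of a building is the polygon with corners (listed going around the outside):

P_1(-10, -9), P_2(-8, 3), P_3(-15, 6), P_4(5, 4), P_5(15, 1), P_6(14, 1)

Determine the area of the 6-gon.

182.5

Apply the shoelace (surveyor's) formula: 2A = Σ (x_i·y_{i+1} − x_{i+1}·y_i), indices taken mod 6.
Cross-terms: -102, -3, -90, -55, 1, -116  ⇒  Σ = -365
Area = |Σ|/2 = 182.5.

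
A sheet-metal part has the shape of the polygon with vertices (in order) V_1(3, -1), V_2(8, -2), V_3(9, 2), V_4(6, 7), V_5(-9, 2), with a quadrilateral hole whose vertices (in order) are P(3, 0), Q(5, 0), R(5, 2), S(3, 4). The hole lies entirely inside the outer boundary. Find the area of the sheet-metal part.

76.5

Outer boundary:
Apply the shoelace formula: 2A = Σ (x_i·y_{i+1} − x_{i+1}·y_i), indices taken mod 5.
V_1→V_2: (3)(-2) − (8)(-1) = 2
V_2→V_3: (8)(2) − (9)(-2) = 34
V_3→V_4: (9)(7) − (6)(2) = 51
V_4→V_5: (6)(2) − (-9)(7) = 75
V_5→V_1: (-9)(-1) − (3)(2) = 3
Σ = 165
Area = |Σ|/2 = 82.5.
Hole:
Apply the shoelace (surveyor's) formula: 2A = Σ (x_i·y_{i+1} − x_{i+1}·y_i), indices taken mod 4.
Cross-terms: 0, 10, 14, -12  ⇒  Σ = 12
Area = |Σ|/2 = 6.
Net area = 82.5 − 6 = 76.5.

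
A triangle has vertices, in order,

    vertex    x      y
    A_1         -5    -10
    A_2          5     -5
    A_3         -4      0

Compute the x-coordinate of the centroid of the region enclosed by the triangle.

-4/3

Apply the shoelace formula. First the cross-terms c_i = x_i·y_{i+1} − x_{i+1}·y_i:
  75, -20, 40  ⇒  2A = 95, A = 47.5.
Then Σ (x_i + x_{i+1})·c_i = -380, so x̄ = -380 / (6·47.5) = -4/3.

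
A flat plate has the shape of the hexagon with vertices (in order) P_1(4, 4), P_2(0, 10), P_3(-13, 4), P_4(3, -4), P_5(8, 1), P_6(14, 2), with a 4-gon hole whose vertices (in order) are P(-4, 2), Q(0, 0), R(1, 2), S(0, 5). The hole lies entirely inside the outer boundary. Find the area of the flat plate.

Outer boundary:
Apply the surveyor's formula: 2A = Σ (x_i·y_{i+1} − x_{i+1}·y_i), indices taken mod 6.
Σ = (40) + (130) + (40) + (35) + (2) + (48) = 295
Area = |Σ|/2 = 147.5.
Hole:
Σ = (0) + (0) + (5) + (20) = 25
Area = |Σ|/2 = 12.5.
Net area = 147.5 − 12.5 = 135.

135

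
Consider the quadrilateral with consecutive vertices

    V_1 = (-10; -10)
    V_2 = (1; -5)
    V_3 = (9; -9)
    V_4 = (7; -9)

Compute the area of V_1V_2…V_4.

Cross-terms: 60, 36, -18, -160  ⇒  Σ = -82
Area = |Σ|/2 = 41.

41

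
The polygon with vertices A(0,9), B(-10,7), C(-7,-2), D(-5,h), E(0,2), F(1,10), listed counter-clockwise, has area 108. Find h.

The doubled signed area Σ (x_i y_{i+1} − x_{i+1} y_i) is linear in h.
With h=0 it equals 146; the coefficient of h is -7 (from the two edges through D).
So -7·h + 146 = 2·108 = 216 ⇒ h = -10.

-10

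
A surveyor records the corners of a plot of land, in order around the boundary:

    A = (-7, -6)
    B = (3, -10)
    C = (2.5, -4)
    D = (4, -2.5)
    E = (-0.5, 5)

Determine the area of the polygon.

Σ = (88) + (13) + (9.75) + (18.75) + (38) = 167.5
Area = |Σ|/2 = 83.75.

83.75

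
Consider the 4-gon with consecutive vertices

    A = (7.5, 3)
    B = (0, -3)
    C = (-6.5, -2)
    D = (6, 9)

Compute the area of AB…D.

Apply the surveyor's formula: 2A = Σ (x_i·y_{i+1} − x_{i+1}·y_i), indices taken mod 4.
Σ = (-22.5) + (-19.5) + (-46.5) + (-49.5) = -138
Area = |Σ|/2 = 69.

69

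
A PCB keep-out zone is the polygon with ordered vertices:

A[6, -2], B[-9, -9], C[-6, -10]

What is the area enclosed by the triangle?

A→B: (6)(-9) − (-9)(-2) = -72
B→C: (-9)(-10) − (-6)(-9) = 36
C→A: (-6)(-2) − (6)(-10) = 72
Σ = 36
Area = |Σ|/2 = 18.

18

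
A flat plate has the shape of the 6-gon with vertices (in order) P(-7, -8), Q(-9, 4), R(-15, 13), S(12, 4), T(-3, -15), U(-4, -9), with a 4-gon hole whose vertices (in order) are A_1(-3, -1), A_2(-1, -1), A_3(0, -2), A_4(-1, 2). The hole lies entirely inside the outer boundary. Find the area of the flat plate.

298

Outer boundary:
Σ = (-100) + (-57) + (-216) + (-168) + (-33) + (-31) = -605
Area = |Σ|/2 = 302.5.
Hole:
Apply the surveyor's formula: 2A = Σ (x_i·y_{i+1} − x_{i+1}·y_i), indices taken mod 4.
Cross-terms: 2, 2, -2, 7  ⇒  Σ = 9
Area = |Σ|/2 = 4.5.
Net area = 302.5 − 4.5 = 298.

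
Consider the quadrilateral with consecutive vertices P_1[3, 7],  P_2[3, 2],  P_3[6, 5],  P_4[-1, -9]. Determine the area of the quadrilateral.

20.5

Apply Gauss's area formula: 2A = Σ (x_i·y_{i+1} − x_{i+1}·y_i), indices taken mod 4.
P_1→P_2: (3)(2) − (3)(7) = -15
P_2→P_3: (3)(5) − (6)(2) = 3
P_3→P_4: (6)(-9) − (-1)(5) = -49
P_4→P_1: (-1)(7) − (3)(-9) = 20
Σ = -41
Area = |Σ|/2 = 20.5.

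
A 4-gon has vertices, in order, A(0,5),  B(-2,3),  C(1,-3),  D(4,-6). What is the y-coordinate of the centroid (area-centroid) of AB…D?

Apply the surveyor's formula. First the cross-terms c_i = x_i·y_{i+1} − x_{i+1}·y_i:
  10, 3, 6, 20  ⇒  2A = 39, A = 19.5.
Then Σ (y_i + y_{i+1})·c_i = 6, so ȳ = 6 / (6·19.5) = 2/39.

2/39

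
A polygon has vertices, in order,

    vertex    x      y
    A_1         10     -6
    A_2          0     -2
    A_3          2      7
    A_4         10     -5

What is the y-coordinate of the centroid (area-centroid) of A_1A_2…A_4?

Apply the shoelace formula. First the cross-terms c_i = x_i·y_{i+1} − x_{i+1}·y_i:
  -20, 4, -80, -10  ⇒  2A = -106, A = -53.
Then Σ (y_i + y_{i+1})·c_i = 130, so ȳ = 130 / (6·(-53)) = -65/159.

-65/159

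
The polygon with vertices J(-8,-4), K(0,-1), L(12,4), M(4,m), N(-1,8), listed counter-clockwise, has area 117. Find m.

10

The doubled signed area Σ (x_i y_{i+1} − x_{i+1} y_i) is linear in m.
With m=0 it equals 104; the coefficient of m is 13 (from the two edges through M).
So 13·m + 104 = 2·117 = 234 ⇒ m = 10.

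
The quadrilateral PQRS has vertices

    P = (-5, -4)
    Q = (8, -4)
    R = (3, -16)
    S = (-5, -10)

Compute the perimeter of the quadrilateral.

|PQ| = √((13)² + (0)²) = √169 = 13
|QR| = √((-5)² + (-12)²) = √169 = 13
|RS| = √((-8)² + (6)²) = √100 = 10
|SP| = √((0)² + (6)²) = √36 = 6
Perimeter = 13 + 13 + 10 + 6 = 42.

42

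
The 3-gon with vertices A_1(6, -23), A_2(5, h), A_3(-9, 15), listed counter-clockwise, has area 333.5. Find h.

Write out the shoelace sum; only the two edges meeting at A_2 involve h:
2·Area = [(6·h − 5·(-23)) + (5·15 − (-9)·h)] + 117
       = 15·h + 307 = 667
⇒ h = 24.

24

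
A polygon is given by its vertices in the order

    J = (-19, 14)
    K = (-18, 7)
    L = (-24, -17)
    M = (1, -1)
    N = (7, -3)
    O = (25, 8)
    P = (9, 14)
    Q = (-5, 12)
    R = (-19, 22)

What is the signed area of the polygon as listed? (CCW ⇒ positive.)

747.5

Σ = (119) + (474) + (41) + (4) + (131) + (278) + (178) + (118) + (152) = 1495
Signed area = Σ/2 = 747.5 (positive ⇒ counter-clockwise traversal).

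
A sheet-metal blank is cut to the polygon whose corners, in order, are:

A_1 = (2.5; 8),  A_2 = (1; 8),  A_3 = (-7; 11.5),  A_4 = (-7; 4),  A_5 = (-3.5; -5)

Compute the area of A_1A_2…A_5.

Apply the shoelace formula: 2A = Σ (x_i·y_{i+1} − x_{i+1}·y_i), indices taken mod 5.
Σ = (12) + (67.5) + (52.5) + (49) + (-15.5) = 165.5
Area = |Σ|/2 = 82.75.

82.75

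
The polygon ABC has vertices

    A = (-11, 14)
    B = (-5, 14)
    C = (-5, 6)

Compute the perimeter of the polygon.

24

|AB| = √((6)² + (0)²) = √36 = 6
|BC| = √((0)² + (-8)²) = √64 = 8
|CA| = √((-6)² + (8)²) = √100 = 10
Perimeter = 6 + 8 + 10 = 24.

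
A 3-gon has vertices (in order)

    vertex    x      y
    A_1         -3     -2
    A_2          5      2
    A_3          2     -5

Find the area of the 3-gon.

Apply Gauss's area formula: 2A = Σ (x_i·y_{i+1} − x_{i+1}·y_i), indices taken mod 3.
A_1→A_2: (-3)(2) − (5)(-2) = 4
A_2→A_3: (5)(-5) − (2)(2) = -29
A_3→A_1: (2)(-2) − (-3)(-5) = -19
Σ = -44
Area = |Σ|/2 = 22.

22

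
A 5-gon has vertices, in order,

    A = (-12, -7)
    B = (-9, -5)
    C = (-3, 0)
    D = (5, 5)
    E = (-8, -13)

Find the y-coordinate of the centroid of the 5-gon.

Apply the shoelace (surveyor's) formula. First the cross-terms c_i = x_i·y_{i+1} − x_{i+1}·y_i:
  -3, -15, -15, -25, -100  ⇒  2A = -158, A = -79.
Then Σ (y_i + y_{i+1})·c_i = 2236, so ȳ = 2236 / (6·(-79)) = -1118/237.

-1118/237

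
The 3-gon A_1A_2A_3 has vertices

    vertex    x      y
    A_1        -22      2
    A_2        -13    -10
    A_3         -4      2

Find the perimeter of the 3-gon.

|A_1A_2| = √((9)² + (-12)²) = √225 = 15
|A_2A_3| = √((9)² + (12)²) = √225 = 15
|A_3A_1| = √((-18)² + (0)²) = √324 = 18
Perimeter = 15 + 15 + 18 = 48.

48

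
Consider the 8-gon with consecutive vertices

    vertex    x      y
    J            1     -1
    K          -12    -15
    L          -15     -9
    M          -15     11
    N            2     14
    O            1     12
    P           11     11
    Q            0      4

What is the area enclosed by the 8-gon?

Apply the surveyor's formula: 2A = Σ (x_i·y_{i+1} − x_{i+1}·y_i), indices taken mod 8.
Cross-terms: -27, -117, -300, -232, 10, -121, 44, -4  ⇒  Σ = -747
Area = |Σ|/2 = 373.5.

373.5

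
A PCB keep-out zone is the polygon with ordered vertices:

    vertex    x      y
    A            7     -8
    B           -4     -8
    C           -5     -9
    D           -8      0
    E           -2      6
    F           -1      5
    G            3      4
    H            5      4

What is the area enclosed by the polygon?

Apply the shoelace (surveyor's) formula: 2A = Σ (x_i·y_{i+1} − x_{i+1}·y_i), indices taken mod 8.
Σ = (-88) + (-4) + (-72) + (-48) + (-4) + (-19) + (-8) + (-68) = -311
Area = |Σ|/2 = 155.5.

155.5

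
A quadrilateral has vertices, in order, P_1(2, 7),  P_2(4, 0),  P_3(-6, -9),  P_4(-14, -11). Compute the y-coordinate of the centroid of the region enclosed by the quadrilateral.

Apply the shoelace formula. First the cross-terms c_i = x_i·y_{i+1} − x_{i+1}·y_i:
  -28, -36, -60, -76  ⇒  2A = -200, A = -100.
Then Σ (y_i + y_{i+1})·c_i = 1632, so ȳ = 1632 / (6·(-100)) = -2.72.

-2.72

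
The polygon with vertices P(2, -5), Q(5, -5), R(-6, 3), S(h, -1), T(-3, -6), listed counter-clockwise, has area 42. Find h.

-6

Write out the shoelace sum; only the two edges meeting at S involve h:
2·Area = [((-6)·(-1) − h·3) + (h·(-6) − (-3)·(-1))] + 27
       = -9·h + 30 = 84
⇒ h = -6.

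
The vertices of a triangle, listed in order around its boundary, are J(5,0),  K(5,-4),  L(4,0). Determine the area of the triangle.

2

Apply the shoelace (surveyor's) formula: 2A = Σ (x_i·y_{i+1} − x_{i+1}·y_i), indices taken mod 3.
Σ = (-20) + (16) + (0) = -4
Area = |Σ|/2 = 2.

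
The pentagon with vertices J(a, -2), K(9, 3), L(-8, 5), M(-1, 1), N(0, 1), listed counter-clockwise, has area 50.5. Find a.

The doubled signed area Σ (x_i y_{i+1} − x_{i+1} y_i) is linear in a.
With a=0 it equals 83; the coefficient of a is 2 (from the two edges through J).
So 2·a + 83 = 2·50.5 = 101 ⇒ a = 9.

9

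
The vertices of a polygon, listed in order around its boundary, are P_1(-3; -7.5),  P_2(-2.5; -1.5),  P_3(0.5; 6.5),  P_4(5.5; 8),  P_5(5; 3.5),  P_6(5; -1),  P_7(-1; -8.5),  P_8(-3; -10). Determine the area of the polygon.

Apply the shoelace formula: 2A = Σ (x_i·y_{i+1} − x_{i+1}·y_i), indices taken mod 8.
Σ = (-14.25) + (-15.5) + (-31.75) + (-20.75) + (-22.5) + (-43.5) + (-15.5) + (-7.5) = -171.25
Area = |Σ|/2 = 85.625.

85.625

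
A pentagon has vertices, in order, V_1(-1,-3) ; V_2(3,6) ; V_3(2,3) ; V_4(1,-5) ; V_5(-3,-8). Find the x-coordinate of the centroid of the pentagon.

2/35

Apply the shoelace (surveyor's) formula. First the cross-terms c_i = x_i·y_{i+1} − x_{i+1}·y_i:
  3, -3, -13, -23, 1  ⇒  2A = -35, A = -17.5.
Then Σ (x_i + x_{i+1})·c_i = -6, so x̄ = -6 / (6·(-17.5)) = 2/35.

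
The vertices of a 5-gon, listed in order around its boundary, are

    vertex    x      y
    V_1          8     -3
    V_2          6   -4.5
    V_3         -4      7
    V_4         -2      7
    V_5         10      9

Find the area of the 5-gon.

Σ = (-18) + (24) + (-14) + (-88) + (-102) = -198
Area = |Σ|/2 = 99.

99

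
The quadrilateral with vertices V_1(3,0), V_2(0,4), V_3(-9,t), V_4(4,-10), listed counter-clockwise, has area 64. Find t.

10

The doubled signed area Σ (x_i y_{i+1} − x_{i+1} y_i) is linear in t.
With t=0 it equals 168; the coefficient of t is -4 (from the two edges through V_3).
So -4·t + 168 = 2·64 = 128 ⇒ t = 10.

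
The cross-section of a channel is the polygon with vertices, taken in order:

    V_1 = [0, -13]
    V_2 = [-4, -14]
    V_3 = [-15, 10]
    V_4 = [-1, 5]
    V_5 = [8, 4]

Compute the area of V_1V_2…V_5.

257.5

Apply the surveyor's formula: 2A = Σ (x_i·y_{i+1} − x_{i+1}·y_i), indices taken mod 5.
Σ = (-52) + (-250) + (-65) + (-44) + (-104) = -515
Area = |Σ|/2 = 257.5.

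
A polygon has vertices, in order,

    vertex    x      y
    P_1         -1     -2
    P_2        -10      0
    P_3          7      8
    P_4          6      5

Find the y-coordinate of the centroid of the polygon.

79/36

Apply the shoelace (surveyor's) formula. First the cross-terms c_i = x_i·y_{i+1} − x_{i+1}·y_i:
  -20, -80, -13, -7  ⇒  2A = -120, A = -60.
Then Σ (y_i + y_{i+1})·c_i = -790, so ȳ = -790 / (6·(-60)) = 79/36.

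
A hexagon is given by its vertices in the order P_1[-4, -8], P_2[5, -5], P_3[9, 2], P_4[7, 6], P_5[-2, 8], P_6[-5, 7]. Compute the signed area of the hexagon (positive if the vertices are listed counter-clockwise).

Σ = (60) + (55) + (40) + (68) + (26) + (68) = 317
Signed area = Σ/2 = 158.5 (positive ⇒ counter-clockwise traversal).

158.5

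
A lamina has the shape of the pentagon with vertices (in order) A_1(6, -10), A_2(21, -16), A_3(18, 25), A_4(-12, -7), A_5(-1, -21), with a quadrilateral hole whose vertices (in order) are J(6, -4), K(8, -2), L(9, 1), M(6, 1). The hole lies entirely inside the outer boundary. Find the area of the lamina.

Outer boundary:
Apply Gauss's area formula: 2A = Σ (x_i·y_{i+1} − x_{i+1}·y_i), indices taken mod 5.
Σ = (114) + (813) + (174) + (245) + (136) = 1482
Area = |Σ|/2 = 741.
Hole:
Apply the surveyor's formula: 2A = Σ (x_i·y_{i+1} − x_{i+1}·y_i), indices taken mod 4.
Σ = (20) + (26) + (3) + (-30) = 19
Area = |Σ|/2 = 9.5.
Net area = 741 − 9.5 = 731.5.

731.5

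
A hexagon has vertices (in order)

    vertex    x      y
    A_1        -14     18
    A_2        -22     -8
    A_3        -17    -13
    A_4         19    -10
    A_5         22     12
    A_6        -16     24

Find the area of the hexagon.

Apply the surveyor's formula: 2A = Σ (x_i·y_{i+1} − x_{i+1}·y_i), indices taken mod 6.
Cross-terms: 508, 150, 417, 448, 720, 48  ⇒  Σ = 2291
Area = |Σ|/2 = 1145.5.

1145.5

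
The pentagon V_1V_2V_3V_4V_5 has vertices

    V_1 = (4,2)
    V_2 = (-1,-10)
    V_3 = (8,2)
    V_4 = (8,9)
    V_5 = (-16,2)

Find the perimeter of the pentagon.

|V_1V_2| = √((-5)² + (-12)²) = √169 = 13
|V_2V_3| = √((9)² + (12)²) = √225 = 15
|V_3V_4| = √((0)² + (7)²) = √49 = 7
|V_4V_5| = √((-24)² + (-7)²) = √625 = 25
|V_5V_1| = √((20)² + (0)²) = √400 = 20
Perimeter = 13 + 15 + 7 + 25 + 20 = 80.

80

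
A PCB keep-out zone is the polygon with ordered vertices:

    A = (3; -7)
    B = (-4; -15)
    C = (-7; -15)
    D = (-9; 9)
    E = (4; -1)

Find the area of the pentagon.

Apply the shoelace (surveyor's) formula: 2A = Σ (x_i·y_{i+1} − x_{i+1}·y_i), indices taken mod 5.
A→B: (3)(-15) − (-4)(-7) = -73
B→C: (-4)(-15) − (-7)(-15) = -45
C→D: (-7)(9) − (-9)(-15) = -198
D→E: (-9)(-1) − (4)(9) = -27
E→A: (4)(-7) − (3)(-1) = -25
Σ = -368
Area = |Σ|/2 = 184.

184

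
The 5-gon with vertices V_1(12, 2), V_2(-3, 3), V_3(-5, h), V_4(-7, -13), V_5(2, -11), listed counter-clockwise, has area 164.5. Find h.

Write out the shoelace sum; only the two edges meeting at V_3 involve h:
2·Area = [((-3)·h − (-5)·3) + ((-5)·(-13) − (-7)·h)] + 281
       = 4·h + 361 = 329
⇒ h = -8.

-8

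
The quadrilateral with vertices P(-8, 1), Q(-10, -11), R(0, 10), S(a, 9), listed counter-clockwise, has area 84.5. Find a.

-11

The doubled signed area Σ (x_i y_{i+1} − x_{i+1} y_i) is linear in a.
With a=0 it equals 70; the coefficient of a is -9 (from the two edges through S).
So -9·a + 70 = 2·84.5 = 169 ⇒ a = -11.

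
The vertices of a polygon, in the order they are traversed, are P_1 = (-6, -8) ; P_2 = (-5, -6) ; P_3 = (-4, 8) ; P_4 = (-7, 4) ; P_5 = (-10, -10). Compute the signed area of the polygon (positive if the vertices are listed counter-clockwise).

51

Σ = (-4) + (-64) + (40) + (110) + (20) = 102
Signed area = Σ/2 = 51 (positive ⇒ counter-clockwise traversal).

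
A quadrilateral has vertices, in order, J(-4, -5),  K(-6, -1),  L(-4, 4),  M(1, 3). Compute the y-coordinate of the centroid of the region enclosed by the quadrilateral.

2/7

Apply the surveyor's formula. First the cross-terms c_i = x_i·y_{i+1} − x_{i+1}·y_i:
  -26, -28, -16, 7  ⇒  2A = -63, A = -31.5.
Then Σ (y_i + y_{i+1})·c_i = -54, so ȳ = -54 / (6·(-31.5)) = 2/7.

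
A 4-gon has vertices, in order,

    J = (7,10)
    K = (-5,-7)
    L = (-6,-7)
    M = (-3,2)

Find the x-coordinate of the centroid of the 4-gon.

-200/249

Apply the shoelace (surveyor's) formula. First the cross-terms c_i = x_i·y_{i+1} − x_{i+1}·y_i:
  1, -7, -33, -44  ⇒  2A = -83, A = -41.5.
Then Σ (x_i + x_{i+1})·c_i = 200, so x̄ = 200 / (6·(-41.5)) = -200/249.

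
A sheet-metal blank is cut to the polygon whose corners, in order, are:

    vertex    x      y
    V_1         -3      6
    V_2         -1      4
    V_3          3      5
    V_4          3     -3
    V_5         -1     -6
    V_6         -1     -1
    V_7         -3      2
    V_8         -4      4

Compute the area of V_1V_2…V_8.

Apply Gauss's area formula: 2A = Σ (x_i·y_{i+1} − x_{i+1}·y_i), indices taken mod 8.
Cross-terms: -6, -17, -24, -21, -5, -5, -4, -12  ⇒  Σ = -94
Area = |Σ|/2 = 47.

47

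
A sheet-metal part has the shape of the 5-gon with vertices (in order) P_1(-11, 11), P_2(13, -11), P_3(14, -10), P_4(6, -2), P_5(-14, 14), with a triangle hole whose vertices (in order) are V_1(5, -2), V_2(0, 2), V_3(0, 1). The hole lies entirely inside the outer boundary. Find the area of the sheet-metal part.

Outer boundary:
P_1→P_2: (-11)(-11) − (13)(11) = -22
P_2→P_3: (13)(-10) − (14)(-11) = 24
P_3→P_4: (14)(-2) − (6)(-10) = 32
P_4→P_5: (6)(14) − (-14)(-2) = 56
P_5→P_1: (-14)(11) − (-11)(14) = 0
Σ = 90
Area = |Σ|/2 = 45.
Hole:
Apply the shoelace formula: 2A = Σ (x_i·y_{i+1} − x_{i+1}·y_i), indices taken mod 3.
V_1→V_2: (5)(2) − (0)(-2) = 10
V_2→V_3: (0)(1) − (0)(2) = 0
V_3→V_1: (0)(-2) − (5)(1) = -5
Σ = 5
Area = |Σ|/2 = 2.5.
Net area = 45 − 2.5 = 42.5.

42.5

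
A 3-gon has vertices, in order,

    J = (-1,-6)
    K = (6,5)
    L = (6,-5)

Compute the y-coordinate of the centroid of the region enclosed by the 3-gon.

Apply the surveyor's formula. First the cross-terms c_i = x_i·y_{i+1} − x_{i+1}·y_i:
  31, -60, -41  ⇒  2A = -70, A = -35.
Then Σ (y_i + y_{i+1})·c_i = 420, so ȳ = 420 / (6·(-35)) = -2.

-2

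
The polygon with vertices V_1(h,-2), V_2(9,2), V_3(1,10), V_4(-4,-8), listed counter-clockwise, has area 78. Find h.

The doubled signed area Σ (x_i y_{i+1} − x_{i+1} y_i) is linear in h.
With h=0 it equals 146; the coefficient of h is 10 (from the two edges through V_1).
So 10·h + 146 = 2·78 = 156 ⇒ h = 1.

1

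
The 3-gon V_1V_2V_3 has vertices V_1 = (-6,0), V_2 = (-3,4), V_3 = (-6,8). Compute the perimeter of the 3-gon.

|V_1V_2| = √((3)² + (4)²) = √25 = 5
|V_2V_3| = √((-3)² + (4)²) = √25 = 5
|V_3V_1| = √((0)² + (-8)²) = √64 = 8
Perimeter = 5 + 5 + 8 = 18.

18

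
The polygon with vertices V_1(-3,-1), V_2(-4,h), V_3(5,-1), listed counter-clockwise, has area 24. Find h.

-7

Write out the shoelace sum; only the two edges meeting at V_2 involve h:
2·Area = [((-3)·h − (-4)·(-1)) + ((-4)·(-1) − 5·h)] + -8
       = -8·h + -8 = 48
⇒ h = -7.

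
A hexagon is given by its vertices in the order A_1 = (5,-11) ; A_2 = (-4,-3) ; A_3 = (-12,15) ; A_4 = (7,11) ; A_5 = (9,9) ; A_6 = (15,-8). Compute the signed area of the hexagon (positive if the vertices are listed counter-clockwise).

-380

Apply the shoelace formula: 2A = Σ (x_i·y_{i+1} − x_{i+1}·y_i), indices taken mod 6.
A_1→A_2: (5)(-3) − (-4)(-11) = -59
A_2→A_3: (-4)(15) − (-12)(-3) = -96
A_3→A_4: (-12)(11) − (7)(15) = -237
A_4→A_5: (7)(9) − (9)(11) = -36
A_5→A_6: (9)(-8) − (15)(9) = -207
A_6→A_1: (15)(-11) − (5)(-8) = -125
Σ = -760
Signed area = Σ/2 = -380 (negative ⇒ clockwise traversal).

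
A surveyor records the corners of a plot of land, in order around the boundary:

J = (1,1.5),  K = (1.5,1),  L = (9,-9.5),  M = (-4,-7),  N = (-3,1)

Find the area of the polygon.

78

Apply Gauss's area formula: 2A = Σ (x_i·y_{i+1} − x_{i+1}·y_i), indices taken mod 5.
Σ = (-1.25) + (-23.25) + (-101) + (-25) + (-5.5) = -156
Area = |Σ|/2 = 78.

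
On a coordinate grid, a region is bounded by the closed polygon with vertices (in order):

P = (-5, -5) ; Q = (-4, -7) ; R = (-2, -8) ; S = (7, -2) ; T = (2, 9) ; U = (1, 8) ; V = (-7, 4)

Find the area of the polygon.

Cross-terms: 15, 18, 60, 67, 7, 60, 55  ⇒  Σ = 282
Area = |Σ|/2 = 141.

141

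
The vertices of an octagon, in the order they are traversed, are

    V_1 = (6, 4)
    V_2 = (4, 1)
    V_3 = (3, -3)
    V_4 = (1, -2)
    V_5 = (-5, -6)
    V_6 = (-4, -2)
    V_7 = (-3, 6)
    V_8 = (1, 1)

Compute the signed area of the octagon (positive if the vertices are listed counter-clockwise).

Apply the surveyor's formula: 2A = Σ (x_i·y_{i+1} − x_{i+1}·y_i), indices taken mod 8.
Σ = (-10) + (-15) + (-3) + (-16) + (-14) + (-30) + (-9) + (-2) = -99
Signed area = Σ/2 = -49.5 (negative ⇒ clockwise traversal).

-49.5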